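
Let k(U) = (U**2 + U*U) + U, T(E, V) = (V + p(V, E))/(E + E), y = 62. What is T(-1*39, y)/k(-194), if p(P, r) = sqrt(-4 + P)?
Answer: -31/2928042 - sqrt(58)/5856084 ≈ -1.1888e-5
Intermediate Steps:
T(E, V) = (V + sqrt(-4 + V))/(2*E) (T(E, V) = (V + sqrt(-4 + V))/(E + E) = (V + sqrt(-4 + V))/((2*E)) = (V + sqrt(-4 + V))*(1/(2*E)) = (V + sqrt(-4 + V))/(2*E))
k(U) = U + 2*U**2 (k(U) = (U**2 + U**2) + U = 2*U**2 + U = U + 2*U**2)
T(-1*39, y)/k(-194) = ((62 + sqrt(-4 + 62))/(2*((-1*39))))/((-194*(1 + 2*(-194)))) = ((1/2)*(62 + sqrt(58))/(-39))/((-194*(1 - 388))) = ((1/2)*(-1/39)*(62 + sqrt(58)))/((-194*(-387))) = (-31/39 - sqrt(58)/78)/75078 = (-31/39 - sqrt(58)/78)*(1/75078) = -31/2928042 - sqrt(58)/5856084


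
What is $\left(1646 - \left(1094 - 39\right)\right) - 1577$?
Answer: $-986$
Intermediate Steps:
$\left(1646 - \left(1094 - 39\right)\right) - 1577 = \left(1646 - 1055\right) - 1577 = 591 - 1577 = -986$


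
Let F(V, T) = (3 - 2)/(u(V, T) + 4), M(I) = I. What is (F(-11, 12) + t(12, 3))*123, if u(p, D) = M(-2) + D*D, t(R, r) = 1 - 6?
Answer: -89667/146 ≈ -614.16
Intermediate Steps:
t(R, r) = -5
u(p, D) = -2 + D² (u(p, D) = -2 + D*D = -2 + D²)
F(V, T) = 1/(2 + T²) (F(V, T) = (3 - 2)/((-2 + T²) + 4) = 1/(2 + T²))
(F(-11, 12) + t(12, 3))*123 = (1/(2 + 12²) - 5)*123 = (1/(2 + 144) - 5)*123 = (1/146 - 5)*123 = -729/146*123 = -89667/146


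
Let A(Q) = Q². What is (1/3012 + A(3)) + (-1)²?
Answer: 30121/3012 ≈ 10.000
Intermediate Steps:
(1/3012 + A(3)) + (-1)² = (1/3012 + 3²) + (-1)² = (1/3012 + 9) + 1 = 27109/3012 + 1 = 30121/3012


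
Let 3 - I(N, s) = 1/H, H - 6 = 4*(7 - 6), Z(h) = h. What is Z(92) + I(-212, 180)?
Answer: 949/10 ≈ 94.900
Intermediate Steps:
H = 10 (H = 6 + 4*(7 - 6) = 6 + 4*1 = 6 + 4 = 10)
I(N, s) = 29/10 (I(N, s) = 3 - 1/10 = 29/10)
Z(92) + I(-212, 180) = 92 + 29/10 = 949/10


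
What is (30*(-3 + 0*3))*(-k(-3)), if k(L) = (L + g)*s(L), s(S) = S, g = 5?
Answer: -540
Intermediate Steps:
k(L) = L*(5 + L) (k(L) = (L + 5)*L = (5 + L)*L = L*(5 + L))
(30*(-3 + 0*3))*(-k(-3)) = (30*(-3 + 0*3))*(-(-3)*(5 - 3)) = (30*(-3 + 0))*(-(-3)*2) = (30*(-3))*(-1*(-6)) = -90*6 = -540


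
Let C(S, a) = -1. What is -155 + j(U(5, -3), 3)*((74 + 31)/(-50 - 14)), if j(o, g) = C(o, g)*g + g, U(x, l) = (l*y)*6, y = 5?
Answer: -155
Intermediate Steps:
U(x, l) = 30*l (U(x, l) = (l*5)*6 = (5*l)*6 = 30*l)
j(o, g) = 0 (j(o, g) = -g + g = 0)
-155 + j(U(5, -3), 3)*((74 + 31)/(-50 - 14)) = -155 + 0*((74 + 31)/(-50 - 14)) = -155 + 0*(105/(-64)) = -155 + 0*(105*(-1/64)) = -155 + 0*(-105/64) = -155 + 0 = -155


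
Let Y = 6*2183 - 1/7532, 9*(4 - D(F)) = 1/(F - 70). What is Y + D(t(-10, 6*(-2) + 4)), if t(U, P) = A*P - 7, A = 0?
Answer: 9769743113/745668 ≈ 13102.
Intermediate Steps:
t(U, P) = -7 (t(U, P) = 0*P - 7 = 0 - 7 = -7)
D(F) = 4 - 1/(9*(-70 + F)) (D(F) = 4 - 1/(9*(F - 70)) = 4 - 1/(9*(-70 + F)))
Y = 98654135/7532 (Y = 13098 - 1*1/7532 = 13098 - 1/7532 = 98654135/7532 ≈ 13098.)
Y + D(t(-10, 6*(-2) + 4)) = 98654135/7532 + (-2521 + 36*(-7))/(9*(-70 - 7)) = 98654135/7532 + (1/9)*(-2521 - 252)/(-77) = 98654135/7532 + (1/9)*(-1/77)*(-2773) = 98654135/7532 + 2773/693 = 9769743113/745668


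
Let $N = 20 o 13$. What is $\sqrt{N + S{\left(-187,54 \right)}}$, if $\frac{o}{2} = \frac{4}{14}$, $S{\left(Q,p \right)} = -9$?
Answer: $\frac{\sqrt{6839}}{7} \approx 11.814$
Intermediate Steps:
$o = \frac{4}{7}$ ($o = 2 \cdot \frac{4}{14} = 2 \cdot 4 \cdot \frac{1}{14} = 2 \cdot \frac{2}{7} = \frac{4}{7} \approx 0.57143$)
$N = \frac{1040}{7}$ ($N = 20 \cdot \frac{4}{7} \cdot 13 = \frac{80}{7} \cdot 13 = \frac{1040}{7} \approx 148.57$)
$\sqrt{N + S{\left(-187,54 \right)}} = \sqrt{\frac{1040}{7} - 9} = \sqrt{\frac{977}{7}} = \frac{\sqrt{6839}}{7}$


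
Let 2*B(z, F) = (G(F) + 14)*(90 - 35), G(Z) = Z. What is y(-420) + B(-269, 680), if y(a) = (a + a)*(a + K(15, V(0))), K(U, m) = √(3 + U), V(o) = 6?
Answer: 371885 - 2520*√2 ≈ 3.6832e+5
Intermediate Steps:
B(z, F) = 385 + 55*F/2 (B(z, F) = ((F + 14)*(90 - 35))/2 = ((14 + F)*55)/2 = (770 + 55*F)/2 = 385 + 55*F/2)
y(a) = 2*a*(a + 3*√2) (y(a) = (a + a)*(a + √(3 + 15)) = (2*a)*(a + √18) = (2*a)*(a + 3*√2) = 2*a*(a + 3*√2))
y(-420) + B(-269, 680) = 2*(-420)*(-420 + 3*√2) + (385 + (55/2)*680) = (352800 - 2520*√2) + (385 + 18700) = (352800 - 2520*√2) + 19085 = 371885 - 2520*√2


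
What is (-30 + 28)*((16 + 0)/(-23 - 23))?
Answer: 16/23 ≈ 0.69565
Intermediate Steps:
(-30 + 28)*((16 + 0)/(-23 - 23)) = -32/(-46) = -32*(-1)/46 = -2*(-8/23) = 16/23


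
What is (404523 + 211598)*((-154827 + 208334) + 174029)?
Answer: 140189707856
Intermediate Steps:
(404523 + 211598)*((-154827 + 208334) + 174029) = 616121*(53507 + 174029) = 616121*227536 = 140189707856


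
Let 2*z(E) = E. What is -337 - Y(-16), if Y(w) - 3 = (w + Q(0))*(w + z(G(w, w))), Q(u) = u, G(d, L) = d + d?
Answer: -852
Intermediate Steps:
G(d, L) = 2*d
z(E) = E/2
Y(w) = 3 + 2*w² (Y(w) = 3 + (w + 0)*(w + (2*w)/2) = 3 + w*(w + w) = 3 + w*(2*w) = 3 + 2*w²)
-337 - Y(-16) = -337 - (3 + 2*(-16)²) = -337 - (3 + 2*256) = -337 - (3 + 512) = -337 - 1*515 = -337 - 515 = -852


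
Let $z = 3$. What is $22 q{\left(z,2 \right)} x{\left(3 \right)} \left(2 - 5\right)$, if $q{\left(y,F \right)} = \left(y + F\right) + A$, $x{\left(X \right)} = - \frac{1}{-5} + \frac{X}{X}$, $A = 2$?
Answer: $- \frac{2772}{5} \approx -554.4$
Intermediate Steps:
$x{\left(X \right)} = \frac{6}{5}$ ($x{\left(X \right)} = \left(-1\right) \left(- \frac{1}{5}\right) + 1 = \frac{1}{5} + 1 = \frac{6}{5}$)
$q{\left(y,F \right)} = 2 + F + y$ ($q{\left(y,F \right)} = \left(y + F\right) + 2 = \left(F + y\right) + 2 = 2 + F + y$)
$22 q{\left(z,2 \right)} x{\left(3 \right)} \left(2 - 5\right) = 22 \left(2 + 2 + 3\right) \frac{6 \left(2 - 5\right)}{5} = 22 \cdot 7 \cdot \frac{6}{5} \left(-3\right) = 154 \left(- \frac{18}{5}\right) = - \frac{2772}{5}$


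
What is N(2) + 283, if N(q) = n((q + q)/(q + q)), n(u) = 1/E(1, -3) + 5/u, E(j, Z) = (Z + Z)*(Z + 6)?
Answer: 5183/18 ≈ 287.94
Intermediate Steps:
E(j, Z) = 2*Z*(6 + Z) (E(j, Z) = (2*Z)*(6 + Z) = 2*Z*(6 + Z))
n(u) = -1/18 + 5/u (n(u) = 1/(2*(-3)*(6 - 3)) + 5/u = 1/(2*(-3)*3) + 5/u = 1/(-18) + 5/u = 1*(-1/18) + 5/u = -1/18 + 5/u)
N(q) = 89/18 (N(q) = (90 - (q + q)/(q + q))/(18*(((q + q)/(q + q)))) = (90 - 2*q/(2*q))/(18*(((2*q)/((2*q))))) = (90 - 2*q*1/(2*q))/(18*(((2*q)*(1/(2*q))))) = (1/18)*(90 - 1*1)/1 = (1/18)*1*(90 - 1) = (1/18)*1*89 = 89/18)
N(2) + 283 = 89/18 + 283 = 5183/18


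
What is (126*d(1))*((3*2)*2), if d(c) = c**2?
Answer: 1512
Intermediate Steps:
(126*d(1))*((3*2)*2) = (126*1**2)*((3*2)*2) = (126*1)*(6*2) = 126*12 = 1512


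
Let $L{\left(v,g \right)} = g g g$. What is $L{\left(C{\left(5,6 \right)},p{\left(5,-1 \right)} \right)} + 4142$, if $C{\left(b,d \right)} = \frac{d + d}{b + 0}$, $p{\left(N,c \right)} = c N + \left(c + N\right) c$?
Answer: $3413$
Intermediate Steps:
$p{\left(N,c \right)} = N c + c \left(N + c\right)$ ($p{\left(N,c \right)} = N c + \left(N + c\right) c = N c + c \left(N + c\right)$)
$C{\left(b,d \right)} = \frac{2 d}{b}$
$L{\left(v,g \right)} = g^{3}$ ($L{\left(v,g \right)} = g^{2} g = g^{3}$)
$L{\left(C{\left(5,6 \right)},p{\left(5,-1 \right)} \right)} + 4142 = \left(- (-1 + 2 \cdot 5)\right)^{3} + 4142 = \left(- (-1 + 10)\right)^{3} + 4142 = \left(\left(-1\right) 9\right)^{3} + 4142 = \left(-9\right)^{3} + 4142 = -729 + 4142 = 3413$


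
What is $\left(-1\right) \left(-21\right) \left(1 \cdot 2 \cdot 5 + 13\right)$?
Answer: $483$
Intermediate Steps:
$\left(-1\right) \left(-21\right) \left(1 \cdot 2 \cdot 5 + 13\right) = 21 \left(2 \cdot 5 + 13\right) = 21 \left(10 + 13\right) = 21 \cdot 23 = 483$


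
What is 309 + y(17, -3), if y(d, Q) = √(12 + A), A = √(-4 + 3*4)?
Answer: 309 + √(12 + 2*√2) ≈ 312.85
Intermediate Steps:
A = 2*√2 (A = √(-4 + 12) = √8 = 2*√2 ≈ 2.8284)
y(d, Q) = √(12 + 2*√2)
309 + y(17, -3) = 309 + √(12 + 2*√2)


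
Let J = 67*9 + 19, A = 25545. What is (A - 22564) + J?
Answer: 3603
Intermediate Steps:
J = 622 (J = 603 + 19 = 622)
(A - 22564) + J = (25545 - 22564) + 622 = 2981 + 622 = 3603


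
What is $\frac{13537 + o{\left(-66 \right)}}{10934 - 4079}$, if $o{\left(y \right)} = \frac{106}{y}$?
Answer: $\frac{446668}{226215} \approx 1.9745$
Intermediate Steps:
$\frac{13537 + o{\left(-66 \right)}}{10934 - 4079} = \frac{13537 + \frac{106}{-66}}{10934 - 4079} = \frac{13537 + 106 \left(- \frac{1}{66}\right)}{6855} = \left(13537 - \frac{53}{33}\right) \frac{1}{6855} = \frac{446668}{33} \cdot \frac{1}{6855} = \frac{446668}{226215}$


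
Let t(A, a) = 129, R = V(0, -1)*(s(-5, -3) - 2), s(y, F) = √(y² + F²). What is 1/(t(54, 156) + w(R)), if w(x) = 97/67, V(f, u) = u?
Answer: 67/8740 ≈ 0.0076659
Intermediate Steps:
s(y, F) = √(F² + y²)
R = 2 - √34 (R = -(√((-3)² + (-5)²) - 2) = -(√(9 + 25) - 2) = -(√34 - 2) = -(-2 + √34) = 2 - √34 ≈ -3.8310)
w(x) = 97/67 (w(x) = 97*(1/67) = 97/67)
1/(t(54, 156) + w(R)) = 1/(129 + 97/67) = 1/(8740/67) = 67/8740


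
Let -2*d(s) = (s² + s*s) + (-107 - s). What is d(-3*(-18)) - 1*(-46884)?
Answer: 88097/2 ≈ 44049.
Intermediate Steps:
d(s) = 107/2 + s/2 - s² (d(s) = -((s² + s*s) + (-107 - s))/2 = -((s² + s²) + (-107 - s))/2 = -(2*s² + (-107 - s))/2 = -(-107 - s + 2*s²)/2 = 107/2 + s/2 - s²)
d(-3*(-18)) - 1*(-46884) = (107/2 + (-3*(-18))/2 - (-3*(-18))²) - 1*(-46884) = (107/2 + (½)*54 - 1*54²) + 46884 = (107/2 + 27 - 1*2916) + 46884 = (107/2 + 27 - 2916) + 46884 = -5671/2 + 46884 = 88097/2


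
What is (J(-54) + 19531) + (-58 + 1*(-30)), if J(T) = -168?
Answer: 19275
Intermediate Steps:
(J(-54) + 19531) + (-58 + 1*(-30)) = (-168 + 19531) + (-58 + 1*(-30)) = 19363 + (-58 - 30) = 19363 - 88 = 19275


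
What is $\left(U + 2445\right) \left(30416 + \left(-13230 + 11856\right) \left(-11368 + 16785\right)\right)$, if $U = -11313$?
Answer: $65734422456$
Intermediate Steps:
$\left(U + 2445\right) \left(30416 + \left(-13230 + 11856\right) \left(-11368 + 16785\right)\right) = \left(-11313 + 2445\right) \left(30416 + \left(-13230 + 11856\right) \left(-11368 + 16785\right)\right) = - 8868 \left(30416 - 7442958\right) = \left(-8868\right) \left(-7412542\right) = 65734422456$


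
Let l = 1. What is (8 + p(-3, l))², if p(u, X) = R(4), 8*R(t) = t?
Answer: 289/4 ≈ 72.250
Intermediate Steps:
R(t) = t/8
p(u, X) = ½ (p(u, X) = (⅛)*4 = ½)
(8 + p(-3, l))² = (8 + ½)² = (17/2)² = 289/4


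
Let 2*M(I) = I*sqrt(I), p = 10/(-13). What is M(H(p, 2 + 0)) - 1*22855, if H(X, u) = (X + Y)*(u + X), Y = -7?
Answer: -22855 - 3232*I*sqrt(101)/2197 ≈ -22855.0 - 14.784*I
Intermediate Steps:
p = -10/13 (p = 10*(-1/13) = -10/13 ≈ -0.76923)
H(X, u) = (-7 + X)*(X + u) (H(X, u) = (X - 7)*(u + X) = (-7 + X)*(X + u))
M(I) = I**(3/2)/2 (M(I) = (I*sqrt(I))/2 = I**(3/2)/2)
M(H(p, 2 + 0)) - 1*22855 = ((-10/13)**2 - 7*(-10/13) - 7*(2 + 0) - 10*(2 + 0)/13)**(3/2)/2 - 1*22855 = (100/169 + 70/13 - 7*2 - 10/13*2)**(3/2)/2 - 22855 = (100/169 + 70/13 - 14 - 20/13)**(3/2)/2 - 22855 = (-1616/169)**(3/2)/2 - 22855 = (-6464*I*sqrt(101)/2197)/2 - 22855 = -3232*I*sqrt(101)/2197 - 22855 = -22855 - 3232*I*sqrt(101)/2197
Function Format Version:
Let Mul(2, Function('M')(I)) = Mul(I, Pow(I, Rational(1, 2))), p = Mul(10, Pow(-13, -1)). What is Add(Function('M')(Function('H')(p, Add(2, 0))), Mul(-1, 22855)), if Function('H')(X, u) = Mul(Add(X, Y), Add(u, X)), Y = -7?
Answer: Add(-22855, Mul(Rational(-3232, 2197), I, Pow(101, Rational(1, 2)))) ≈ Add(-22855., Mul(-14.784, I))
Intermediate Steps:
p = Rational(-10, 13) (p = Mul(10, Rational(-1, 13)) = Rational(-10, 13) ≈ -0.76923)
Function('H')(X, u) = Mul(Add(-7, X), Add(X, u)) (Function('H')(X, u) = Mul(Add(X, -7), Add(u, X)) = Mul(Add(-7, X), Add(X, u)))
Function('M')(I) = Mul(Rational(1, 2), Pow(I, Rational(3, 2))) (Function('M')(I) = Mul(Rational(1, 2), Mul(I, Pow(I, Rational(1, 2)))) = Mul(Rational(1, 2), Pow(I, Rational(3, 2))))
Add(Function('M')(Function('H')(p, Add(2, 0))), Mul(-1, 22855)) = Add(Mul(Rational(1, 2), Pow(Add(Pow(Rational(-10, 13), 2), Mul(-7, Rational(-10, 13)), Mul(-7, Add(2, 0)), Mul(Rational(-10, 13), Add(2, 0))), Rational(3, 2))), Mul(-1, 22855)) = Add(Mul(Rational(1, 2), Pow(Add(Rational(100, 169), Rational(70, 13), Mul(-7, 2), Mul(Rational(-10, 13), 2)), Rational(3, 2))), -22855) = Add(Mul(Rational(1, 2), Pow(Add(Rational(100, 169), Rational(70, 13), -14, Rational(-20, 13)), Rational(3, 2))), -22855) = Add(Mul(Rational(1, 2), Pow(Rational(-1616, 169), Rational(3, 2))), -22855) = Add(Mul(Rational(1, 2), Mul(Rational(-6464, 2197), I, Pow(101, Rational(1, 2)))), -22855) = Add(Mul(Rational(-3232, 2197), I, Pow(101, Rational(1, 2))), -22855) = Add(-22855, Mul(Rational(-3232, 2197), I, Pow(101, Rational(1, 2))))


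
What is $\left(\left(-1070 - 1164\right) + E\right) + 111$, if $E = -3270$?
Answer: $-5393$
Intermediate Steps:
$\left(\left(-1070 - 1164\right) + E\right) + 111 = \left(\left(-1070 - 1164\right) - 3270\right) + 111 = \left(-2234 - 3270\right) + 111 = -5504 + 111 = -5393$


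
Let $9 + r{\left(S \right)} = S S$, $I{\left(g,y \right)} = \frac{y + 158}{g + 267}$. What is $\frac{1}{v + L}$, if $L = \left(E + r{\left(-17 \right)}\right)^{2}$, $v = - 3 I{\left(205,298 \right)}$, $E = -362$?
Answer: $\frac{59}{396545} \approx 0.00014879$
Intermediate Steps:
$I{\left(g,y \right)} = \frac{158 + y}{267 + g}$
$r{\left(S \right)} = -9 + S^{2}$ ($r{\left(S \right)} = -9 + S S = -9 + S^{2}$)
$v = - \frac{171}{59}$ ($v = - 3 \frac{158 + 298}{267 + 205} = - 3 \cdot \frac{1}{472} \cdot 456 = \left(-3\right) \frac{57}{59} = - \frac{171}{59} \approx -2.8983$)
$L = 6724$ ($L = \left(-362 - \left(9 - \left(-17\right)^{2}\right)\right)^{2} = \left(-362 + \left(-9 + 289\right)\right)^{2} = \left(-362 + 280\right)^{2} = \left(-82\right)^{2} = 6724$)
$\frac{1}{v + L} = \frac{1}{- \frac{171}{59} + 6724} = \frac{1}{\frac{396545}{59}} = \frac{59}{396545}$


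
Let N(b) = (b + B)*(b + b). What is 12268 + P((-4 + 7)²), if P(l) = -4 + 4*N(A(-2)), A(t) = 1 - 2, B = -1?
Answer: 12280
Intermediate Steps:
A(t) = -1
N(b) = 2*b*(-1 + b) (N(b) = (b - 1)*(b + b) = (-1 + b)*(2*b) = 2*b*(-1 + b))
P(l) = 12 (P(l) = -4 + 4*(2*(-1)*(-1 - 1)) = -4 + 4*(2*(-1)*(-2)) = -4 + 4*4 = -4 + 16 = 12)
12268 + P((-4 + 7)²) = 12268 + 12 = 12280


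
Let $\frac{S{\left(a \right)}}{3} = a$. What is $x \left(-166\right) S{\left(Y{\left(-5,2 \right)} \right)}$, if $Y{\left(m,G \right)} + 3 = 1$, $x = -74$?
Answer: $-73704$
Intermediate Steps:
$Y{\left(m,G \right)} = -2$ ($Y{\left(m,G \right)} = -3 + 1 = -2$)
$S{\left(a \right)} = 3 a$
$x \left(-166\right) S{\left(Y{\left(-5,2 \right)} \right)} = \left(-74\right) \left(-166\right) 3 \left(-2\right) = 12284 \left(-6\right) = -73704$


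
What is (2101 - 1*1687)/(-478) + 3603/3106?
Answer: 218175/742334 ≈ 0.29390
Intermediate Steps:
(2101 - 1*1687)/(-478) + 3603/3106 = (2101 - 1687)*(-1/478) + 3603*(1/3106) = 414*(-1/478) + 3603/3106 = -207/239 + 3603/3106 = 218175/742334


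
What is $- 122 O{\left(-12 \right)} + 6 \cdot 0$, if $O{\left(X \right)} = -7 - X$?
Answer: $-610$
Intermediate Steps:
$- 122 O{\left(-12 \right)} + 6 \cdot 0 = - 122 \left(-7 - -12\right) + 6 \cdot 0 = - 122 \left(-7 + 12\right) + 0 = \left(-122\right) 5 + 0 = -610 + 0 = -610$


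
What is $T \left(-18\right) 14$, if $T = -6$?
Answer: $1512$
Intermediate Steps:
$T \left(-18\right) 14 = \left(-6\right) \left(-18\right) 14 = 108 \cdot 14 = 1512$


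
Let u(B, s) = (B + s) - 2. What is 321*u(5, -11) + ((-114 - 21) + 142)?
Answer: -2561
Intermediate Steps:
u(B, s) = -2 + B + s
321*u(5, -11) + ((-114 - 21) + 142) = 321*(-2 + 5 - 11) + ((-114 - 21) + 142) = 321*(-8) + (-135 + 142) = -2568 + 7 = -2561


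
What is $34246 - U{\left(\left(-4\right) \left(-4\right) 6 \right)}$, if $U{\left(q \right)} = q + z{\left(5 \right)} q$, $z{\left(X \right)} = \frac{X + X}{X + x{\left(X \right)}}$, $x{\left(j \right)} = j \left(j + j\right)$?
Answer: $\frac{375458}{11} \approx 34133.0$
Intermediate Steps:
$x{\left(j \right)} = 2 j^{2}$ ($x{\left(j \right)} = j 2 j = 2 j^{2}$)
$z{\left(X \right)} = \frac{2 X}{X + 2 X^{2}}$ ($z{\left(X \right)} = \frac{X + X}{X + 2 X^{2}} = \frac{2 X}{X + 2 X^{2}}$)
$U{\left(q \right)} = \frac{13 q}{11}$ ($U{\left(q \right)} = q + \frac{2}{1 + 2 \cdot 5} q = q + \frac{2}{1 + 10} q = q + \frac{2}{11} q = q + 2 \cdot \frac{1}{11} q = q + \frac{2 q}{11} = \frac{13 q}{11}$)
$34246 - U{\left(\left(-4\right) \left(-4\right) 6 \right)} = 34246 - \frac{13 \left(-4\right) \left(-4\right) 6}{11} = 34246 - \frac{13 \cdot 16 \cdot 6}{11} = 34246 - \frac{13}{11} \cdot 96 = 34246 - \frac{1248}{11} = \frac{375458}{11}$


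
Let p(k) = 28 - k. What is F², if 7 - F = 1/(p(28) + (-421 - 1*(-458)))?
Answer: 66564/1369 ≈ 48.622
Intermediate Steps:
F = 258/37 (F = 7 - 1/((28 - 1*28) + (-421 - 1*(-458))) = 7 - 1/((28 - 28) + (-421 + 458)) = 7 - 1/(0 + 37) = 7 - 1/37 = 258/37 ≈ 6.9730)
F² = (258/37)² = 66564/1369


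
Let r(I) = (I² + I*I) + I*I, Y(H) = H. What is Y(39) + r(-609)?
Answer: 1112682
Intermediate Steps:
r(I) = 3*I² (r(I) = (I² + I²) + I² = 2*I² + I² = 3*I²)
Y(39) + r(-609) = 39 + 3*(-609)² = 39 + 3*370881 = 39 + 1112643 = 1112682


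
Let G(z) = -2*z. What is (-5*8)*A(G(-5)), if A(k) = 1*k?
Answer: -400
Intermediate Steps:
A(k) = k
(-5*8)*A(G(-5)) = (-5*8)*(-2*(-5)) = -40*10 = -400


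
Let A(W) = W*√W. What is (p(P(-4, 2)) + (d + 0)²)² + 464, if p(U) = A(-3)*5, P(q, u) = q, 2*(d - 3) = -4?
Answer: -210 - 30*I*√3 ≈ -210.0 - 51.962*I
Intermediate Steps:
d = 1 (d = 3 + (½)*(-4) = 3 - 2 = 1)
A(W) = W^(3/2)
p(U) = -15*I*√3 (p(U) = (-3)^(3/2)*5 = -3*I*√3*5 = -15*I*√3)
(p(P(-4, 2)) + (d + 0)²)² + 464 = (-15*I*√3 + (1 + 0)²)² + 464 = (-15*I*√3 + 1²)² + 464 = (-15*I*√3 + 1)² + 464 = (1 - 15*I*√3)² + 464 = 464 + (1 - 15*I*√3)²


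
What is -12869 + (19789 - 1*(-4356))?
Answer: 11276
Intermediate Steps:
-12869 + (19789 - 1*(-4356)) = -12869 + (19789 + 4356) = -12869 + 24145 = 11276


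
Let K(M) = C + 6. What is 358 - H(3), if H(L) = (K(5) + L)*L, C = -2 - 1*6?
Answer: 355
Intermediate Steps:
C = -8 (C = -2 - 6 = -8)
K(M) = -2 (K(M) = -8 + 6 = -2)
H(L) = L*(-2 + L) (H(L) = (-2 + L)*L = L*(-2 + L))
358 - H(3) = 358 - 3*(-2 + 3) = 358 - 3 = 355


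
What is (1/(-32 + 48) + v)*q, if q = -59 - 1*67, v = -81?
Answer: 81585/8 ≈ 10198.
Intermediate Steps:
q = -126 (q = -59 - 67 = -126)
(1/(-32 + 48) + v)*q = (1/(-32 + 48) - 81)*(-126) = (1/16 - 81)*(-126) = -1295/16*(-126) = 81585/8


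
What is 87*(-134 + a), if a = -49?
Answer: -15921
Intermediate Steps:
87*(-134 + a) = 87*(-134 - 49) = 87*(-183) = -15921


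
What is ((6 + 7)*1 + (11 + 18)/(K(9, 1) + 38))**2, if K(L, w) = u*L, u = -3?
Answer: 29584/121 ≈ 244.50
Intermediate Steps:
K(L, w) = -3*L
((6 + 7)*1 + (11 + 18)/(K(9, 1) + 38))**2 = ((6 + 7)*1 + (11 + 18)/(-3*9 + 38))**2 = (13*1 + 29/(-27 + 38))**2 = (13 + 29/11)**2 = (172/11)**2 = 29584/121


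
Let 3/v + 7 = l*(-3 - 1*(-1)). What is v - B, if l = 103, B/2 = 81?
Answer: -11503/71 ≈ -162.01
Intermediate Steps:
B = 162 (B = 2*81 = 162)
v = -1/71 (v = 3/(-7 + 103*(-3 - 1*(-1))) = 3/(-7 + 103*(-3 + 1)) = 3/(-7 + 103*(-2)) = 3/(-7 - 206) = 3/(-213) = 3*(-1/213) = -1/71 ≈ -0.014085)
v - B = -1/71 - 1*162 = -1/71 - 162 = -11503/71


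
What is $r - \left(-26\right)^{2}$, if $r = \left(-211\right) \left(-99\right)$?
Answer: $20213$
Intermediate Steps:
$r = 20889$
$r - \left(-26\right)^{2} = 20889 - \left(-26\right)^{2} = 20889 - 676 = 20213$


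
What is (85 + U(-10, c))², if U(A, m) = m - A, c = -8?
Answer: 7569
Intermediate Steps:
(85 + U(-10, c))² = (85 + (-8 - 1*(-10)))² = (85 + (-8 + 10))² = (85 + 2)² = 87² = 7569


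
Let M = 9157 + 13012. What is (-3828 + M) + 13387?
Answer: 31728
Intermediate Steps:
M = 22169
(-3828 + M) + 13387 = (-3828 + 22169) + 13387 = 18341 + 13387 = 31728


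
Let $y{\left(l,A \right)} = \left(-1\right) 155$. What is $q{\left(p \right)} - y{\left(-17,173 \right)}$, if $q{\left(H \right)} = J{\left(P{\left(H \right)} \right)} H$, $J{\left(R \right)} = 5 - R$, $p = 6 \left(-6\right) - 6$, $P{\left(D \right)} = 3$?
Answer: $71$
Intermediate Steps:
$p = -42$ ($p = -36 - 6 = -42$)
$y{\left(l,A \right)} = -155$
$q{\left(H \right)} = 2 H$ ($q{\left(H \right)} = \left(5 - 3\right) H = 2 H$)
$q{\left(p \right)} - y{\left(-17,173 \right)} = 2 \left(-42\right) - -155 = -84 + 155 = 71$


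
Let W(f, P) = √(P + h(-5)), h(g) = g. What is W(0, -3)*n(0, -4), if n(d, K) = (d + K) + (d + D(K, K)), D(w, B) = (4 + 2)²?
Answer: 64*I*√2 ≈ 90.51*I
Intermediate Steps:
D(w, B) = 36 (D(w, B) = 6² = 36)
n(d, K) = 36 + K + 2*d (n(d, K) = (d + K) + (d + 36) = (K + d) + (36 + d) = 36 + K + 2*d)
W(f, P) = √(-5 + P) (W(f, P) = √(P - 5) = √(-5 + P))
W(0, -3)*n(0, -4) = √(-5 - 3)*(36 - 4 + 2*0) = √(-8)*(36 - 4 + 0) = (2*I*√2)*32 = 64*I*√2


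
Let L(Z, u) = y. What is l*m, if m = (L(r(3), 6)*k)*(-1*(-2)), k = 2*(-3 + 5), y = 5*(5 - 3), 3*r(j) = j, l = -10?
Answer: -800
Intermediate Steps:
r(j) = j/3
y = 10 (y = 5*2 = 10)
L(Z, u) = 10
k = 4 (k = 2*2 = 4)
m = 80 (m = (10*4)*(-1*(-2)) = 40*2 = 80)
l*m = -10*80 = -800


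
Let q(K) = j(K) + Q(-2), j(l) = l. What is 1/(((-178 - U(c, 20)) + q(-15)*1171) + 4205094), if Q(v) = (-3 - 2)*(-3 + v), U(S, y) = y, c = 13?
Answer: 1/4216606 ≈ 2.3716e-7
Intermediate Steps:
Q(v) = 15 - 5*v (Q(v) = -5*(-3 + v) = 15 - 5*v)
q(K) = 25 + K (q(K) = K + (15 - 5*(-2)) = K + (15 + 10) = K + 25 = 25 + K)
1/(((-178 - U(c, 20)) + q(-15)*1171) + 4205094) = 1/(((-178 - 1*20) + (25 - 15)*1171) + 4205094) = 1/(((-178 - 20) + 10*1171) + 4205094) = 1/((-198 + 11710) + 4205094) = 1/(11512 + 4205094) = 1/4216606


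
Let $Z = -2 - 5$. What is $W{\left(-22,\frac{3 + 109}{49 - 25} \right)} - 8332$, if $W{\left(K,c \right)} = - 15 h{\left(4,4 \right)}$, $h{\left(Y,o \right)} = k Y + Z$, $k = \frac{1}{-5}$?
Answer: $-8215$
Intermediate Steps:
$k = - \frac{1}{5} \approx -0.2$
$Z = -7$ ($Z = -2 - 5 = -7$)
$h{\left(Y,o \right)} = -7 - \frac{Y}{5}$ ($h{\left(Y,o \right)} = - \frac{Y}{5} - 7 = -7 - \frac{Y}{5}$)
$W{\left(K,c \right)} = 117$ ($W{\left(K,c \right)} = - 15 \left(-7 - \frac{4}{5}\right) = \left(-15\right) \left(- \frac{39}{5}\right) = 117$)
$W{\left(-22,\frac{3 + 109}{49 - 25} \right)} - 8332 = 117 - 8332 = -8215$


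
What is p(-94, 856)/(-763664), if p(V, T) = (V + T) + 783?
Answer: -1545/763664 ≈ -0.0020231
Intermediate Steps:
p(V, T) = 783 + T + V (p(V, T) = (T + V) + 783 = 783 + T + V)
p(-94, 856)/(-763664) = (783 + 856 - 94)/(-763664) = 1545*(-1/763664) = -1545/763664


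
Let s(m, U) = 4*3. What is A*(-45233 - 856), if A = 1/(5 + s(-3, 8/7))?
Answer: -46089/17 ≈ -2711.1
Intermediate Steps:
s(m, U) = 12
A = 1/17 (A = 1/(5 + 12) = 1/17 ≈ 0.058824)
A*(-45233 - 856) = (-45233 - 856)/17 = (1/17)*(-46089) = -46089/17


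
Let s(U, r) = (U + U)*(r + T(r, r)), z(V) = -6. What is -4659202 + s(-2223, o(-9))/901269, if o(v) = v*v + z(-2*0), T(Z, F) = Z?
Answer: -466577221582/100141 ≈ -4.6592e+6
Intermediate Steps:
o(v) = -6 + v² (o(v) = v*v - 6 = v² - 6 = -6 + v²)
s(U, r) = 4*U*r (s(U, r) = (U + U)*(r + r) = (2*U)*(2*r) = 4*U*r)
-4659202 + s(-2223, o(-9))/901269 = -4659202 + (4*(-2223)*(-6 + (-9)²))/901269 = -4659202 + (4*(-2223)*(-6 + 81))*(1/901269) = -4659202 + (4*(-2223)*75)*(1/901269) = -4659202 - 666900*1/901269 = -4659202 - 74100/100141 = -466577221582/100141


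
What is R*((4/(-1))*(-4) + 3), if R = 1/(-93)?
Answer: -19/93 ≈ -0.20430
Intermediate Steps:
R = -1/93 ≈ -0.010753
R*((4/(-1))*(-4) + 3) = -((4/(-1))*(-4) + 3)/93 = -((4*(-1))*(-4) + 3)/93 = -(-4*(-4) + 3)/93 = -(16 + 3)/93 = -1/93*19 = -19/93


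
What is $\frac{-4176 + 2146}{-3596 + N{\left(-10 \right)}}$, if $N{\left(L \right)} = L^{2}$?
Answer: $\frac{1015}{1748} \approx 0.58066$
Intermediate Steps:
$\frac{-4176 + 2146}{-3596 + N{\left(-10 \right)}} = \frac{-4176 + 2146}{-3596 + \left(-10\right)^{2}} = - \frac{2030}{-3596 + 100} = - \frac{2030}{-3496} = \left(-2030\right) \left(- \frac{1}{3496}\right) = \frac{1015}{1748}$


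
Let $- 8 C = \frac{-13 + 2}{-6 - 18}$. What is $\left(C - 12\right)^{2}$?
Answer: $\frac{5359225}{36864} \approx 145.38$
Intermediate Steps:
$C = - \frac{11}{192}$ ($C = - \frac{\left(-13 + 2\right) \frac{1}{-6 - 18}}{8} = - \frac{\left(-11\right) \frac{1}{-24}}{8} = - \frac{\left(-11\right) \left(- \frac{1}{24}\right)}{8} = \left(- \frac{1}{8}\right) \frac{11}{24} = - \frac{11}{192} \approx -0.057292$)
$\left(C - 12\right)^{2} = \left(- \frac{11}{192} - 12\right)^{2} = \left(- \frac{2315}{192}\right)^{2} = \frac{5359225}{36864}$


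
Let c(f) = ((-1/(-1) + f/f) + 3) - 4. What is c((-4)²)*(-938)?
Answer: -938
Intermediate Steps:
c(f) = 1 (c(f) = ((-1*(-1) + 1) + 3) - 4 = ((1 + 1) + 3) - 4 = (2 + 3) - 4 = 5 - 4 = 1)
c((-4)²)*(-938) = 1*(-938) = -938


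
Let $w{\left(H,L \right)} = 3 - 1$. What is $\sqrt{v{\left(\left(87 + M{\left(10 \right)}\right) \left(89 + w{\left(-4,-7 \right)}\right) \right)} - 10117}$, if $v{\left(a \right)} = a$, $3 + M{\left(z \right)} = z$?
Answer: $i \sqrt{1563} \approx 39.535 i$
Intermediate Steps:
$w{\left(H,L \right)} = 2$
$M{\left(z \right)} = -3 + z$
$\sqrt{v{\left(\left(87 + M{\left(10 \right)}\right) \left(89 + w{\left(-4,-7 \right)}\right) \right)} - 10117} = \sqrt{\left(87 + \left(-3 + 10\right)\right) \left(89 + 2\right) - 10117} = \sqrt{\left(87 + 7\right) 91 - 10117} = \sqrt{94 \cdot 91 - 10117} = \sqrt{8554 - 10117} = \sqrt{-1563} = i \sqrt{1563}$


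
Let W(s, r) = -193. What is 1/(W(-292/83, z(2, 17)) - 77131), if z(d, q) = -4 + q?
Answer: -1/77324 ≈ -1.2933e-5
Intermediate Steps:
1/(W(-292/83, z(2, 17)) - 77131) = 1/(-193 - 77131) = 1/(-77324) = -1/77324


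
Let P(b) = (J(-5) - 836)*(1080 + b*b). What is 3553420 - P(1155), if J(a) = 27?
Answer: 1083653365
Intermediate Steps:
P(b) = -873720 - 809*b² (P(b) = (27 - 836)*(1080 + b*b) = -809*(1080 + b²) = -873720 - 809*b²)
3553420 - P(1155) = 3553420 - (-873720 - 809*1155²) = 3553420 - (-873720 - 809*1334025) = 3553420 - (-873720 - 1079226225) = 3553420 - 1*(-1080099945) = 3553420 + 1080099945 = 1083653365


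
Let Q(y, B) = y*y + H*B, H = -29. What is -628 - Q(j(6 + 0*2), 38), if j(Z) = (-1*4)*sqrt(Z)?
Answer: 378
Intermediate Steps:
j(Z) = -4*sqrt(Z)
Q(y, B) = y**2 - 29*B (Q(y, B) = y*y - 29*B = y**2 - 29*B)
-628 - Q(j(6 + 0*2), 38) = -628 - ((-4*sqrt(6 + 0*2))**2 - 29*38) = -628 - ((-4*sqrt(6 + 0))**2 - 1102) = -628 - ((-4*sqrt(6))**2 - 1102) = -628 - (96 - 1102) = -628 - 1*(-1006) = -628 + 1006 = 378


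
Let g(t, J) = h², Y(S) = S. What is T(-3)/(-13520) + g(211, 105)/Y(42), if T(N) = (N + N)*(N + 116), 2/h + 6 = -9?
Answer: 323059/6388200 ≈ 0.050571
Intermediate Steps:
h = -2/15 (h = 2/(-6 - 9) = 2/(-15) = 2*(-1/15) = -2/15 ≈ -0.13333)
g(t, J) = 4/225 (g(t, J) = (-2/15)² = 4/225)
T(N) = 2*N*(116 + N) (T(N) = (2*N)*(116 + N) = 2*N*(116 + N))
T(-3)/(-13520) + g(211, 105)/Y(42) = (2*(-3)*(116 - 3))/(-13520) + (4/225)/42 = (2*(-3)*113)*(-1/13520) + (4/225)*(1/42) = -678*(-1/13520) + 2/4725 = 339/6760 + 2/4725 = 323059/6388200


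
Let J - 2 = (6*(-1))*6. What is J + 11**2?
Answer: 87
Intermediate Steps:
J = -34 (J = 2 + (6*(-1))*6 = 2 - 6*6 = 2 - 36 = -34)
J + 11**2 = -34 + 11**2 = -34 + 121 = 87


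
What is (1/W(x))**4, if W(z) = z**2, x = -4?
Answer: 1/65536 ≈ 1.5259e-5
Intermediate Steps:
(1/W(x))**4 = (1/((-4)**2))**4 = (1/16)**4 = 1/65536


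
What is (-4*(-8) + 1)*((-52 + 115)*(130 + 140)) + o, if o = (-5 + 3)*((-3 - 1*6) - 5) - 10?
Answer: 561348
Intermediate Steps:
o = 18 (o = -2*((-3 - 6) - 5) - 10 = -2*(-9 - 5) - 10 = -2*(-14) - 10 = 28 - 10 = 18)
(-4*(-8) + 1)*((-52 + 115)*(130 + 140)) + o = (-4*(-8) + 1)*((-52 + 115)*(130 + 140)) + 18 = (32 + 1)*(63*270) + 18 = 33*17010 + 18 = 561330 + 18 = 561348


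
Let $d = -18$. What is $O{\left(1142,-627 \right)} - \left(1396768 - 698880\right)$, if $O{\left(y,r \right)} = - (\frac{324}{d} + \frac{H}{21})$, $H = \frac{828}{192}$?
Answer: $- \frac{78161463}{112} \approx -6.9787 \cdot 10^{5}$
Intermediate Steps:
$H = \frac{69}{16}$ ($H = 828 \cdot \frac{1}{192} = \frac{69}{16} \approx 4.3125$)
$O{\left(y,r \right)} = \frac{1993}{112}$ ($O{\left(y,r \right)} = - (\frac{324}{-18} + \frac{69}{16 \cdot 21}) = - (324 \left(- \frac{1}{18}\right) + \frac{69}{16} \cdot \frac{1}{21}) = - (-18 + \frac{23}{112}) = \left(-1\right) \left(- \frac{1993}{112}\right) = \frac{1993}{112}$)
$O{\left(1142,-627 \right)} - \left(1396768 - 698880\right) = \frac{1993}{112} - \left(1396768 - 698880\right) = \frac{1993}{112} - 697888 = - \frac{78161463}{112}$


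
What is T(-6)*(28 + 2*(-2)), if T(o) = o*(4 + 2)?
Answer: -864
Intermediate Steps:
T(o) = 6*o (T(o) = o*6 = 6*o)
T(-6)*(28 + 2*(-2)) = (6*(-6))*(28 + 2*(-2)) = -36*(28 - 4) = -36*24 = -864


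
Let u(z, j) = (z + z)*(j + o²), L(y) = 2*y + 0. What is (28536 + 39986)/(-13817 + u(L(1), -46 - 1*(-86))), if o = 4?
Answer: -68522/13593 ≈ -5.0410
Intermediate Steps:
L(y) = 2*y
u(z, j) = 2*z*(16 + j) (u(z, j) = (z + z)*(j + 4²) = (2*z)*(j + 16) = (2*z)*(16 + j) = 2*z*(16 + j))
(28536 + 39986)/(-13817 + u(L(1), -46 - 1*(-86))) = (28536 + 39986)/(-13817 + 2*(2*1)*(16 + (-46 - 1*(-86)))) = 68522/(-13817 + 2*2*(16 + (-46 + 86))) = 68522/(-13817 + 2*2*(16 + 40)) = 68522/(-13817 + 2*2*56) = 68522/(-13817 + 224) = 68522/(-13593) = 68522*(-1/13593) = -68522/13593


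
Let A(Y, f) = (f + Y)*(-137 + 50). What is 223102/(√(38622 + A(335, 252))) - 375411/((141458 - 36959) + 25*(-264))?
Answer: -125137/32633 - 223102*I*√1383/4149 ≈ -3.8347 - 1999.7*I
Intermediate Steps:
A(Y, f) = -87*Y - 87*f (A(Y, f) = (Y + f)*(-87) = -87*Y - 87*f)
223102/(√(38622 + A(335, 252))) - 375411/((141458 - 36959) + 25*(-264)) = 223102/(√(38622 + (-87*335 - 87*252))) - 375411/((141458 - 36959) + 25*(-264)) = 223102/(√(38622 + (-29145 - 21924))) - 375411/(104499 - 6600) = 223102/(√(38622 - 51069)) - 375411/97899 = 223102/(√(-12447)) - 375411*1/97899 = 223102/((3*I*√1383)) - 125137/32633 = 223102*(-I*√1383/4149) - 125137/32633 = -223102*I*√1383/4149 - 125137/32633 = -125137/32633 - 223102*I*√1383/4149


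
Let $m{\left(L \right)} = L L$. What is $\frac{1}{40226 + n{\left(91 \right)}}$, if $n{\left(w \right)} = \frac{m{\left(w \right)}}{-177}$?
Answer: $\frac{177}{7111721} \approx 2.4888 \cdot 10^{-5}$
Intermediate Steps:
$m{\left(L \right)} = L^{2}$
$n{\left(w \right)} = - \frac{w^{2}}{177}$ ($n{\left(w \right)} = \frac{w^{2}}{-177} = w^{2} \left(- \frac{1}{177}\right) = - \frac{w^{2}}{177}$)
$\frac{1}{40226 + n{\left(91 \right)}} = \frac{1}{40226 - \frac{91^{2}}{177}} = \frac{1}{40226 - \frac{8281}{177}} = \frac{1}{\frac{7111721}{177}} = \frac{177}{7111721}$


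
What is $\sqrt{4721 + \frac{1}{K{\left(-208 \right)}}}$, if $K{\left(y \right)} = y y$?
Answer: $\frac{\sqrt{204249345}}{208} \approx 68.709$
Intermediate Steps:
$K{\left(y \right)} = y^{2}$
$\sqrt{4721 + \frac{1}{K{\left(-208 \right)}}} = \sqrt{4721 + \frac{1}{\left(-208\right)^{2}}} = \sqrt{4721 + \frac{1}{43264}} = \sqrt{\frac{204249345}{43264}} = \frac{\sqrt{204249345}}{208}$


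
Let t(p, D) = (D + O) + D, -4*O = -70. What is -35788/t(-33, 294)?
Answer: -71576/1211 ≈ -59.105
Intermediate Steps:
O = 35/2 (O = -¼*(-70) = 35/2 ≈ 17.500)
t(p, D) = 35/2 + 2*D (t(p, D) = (D + 35/2) + D = (35/2 + D) + D = 35/2 + 2*D)
-35788/t(-33, 294) = -35788/(35/2 + 2*294) = -35788/(35/2 + 588) = -35788/1211/2 = -35788*2/1211 = -71576/1211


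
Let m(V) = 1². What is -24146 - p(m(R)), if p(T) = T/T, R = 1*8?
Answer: -24147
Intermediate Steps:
R = 8
m(V) = 1
p(T) = 1
-24146 - p(m(R)) = -24146 - 1*1 = -24146 - 1 = -24147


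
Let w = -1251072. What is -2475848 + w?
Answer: -3726920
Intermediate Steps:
-2475848 + w = -2475848 - 1251072 = -3726920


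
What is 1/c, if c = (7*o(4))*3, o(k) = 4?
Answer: 1/84 ≈ 0.011905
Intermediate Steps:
c = 84 (c = (7*4)*3 = 28*3 = 84)
1/c = 1/84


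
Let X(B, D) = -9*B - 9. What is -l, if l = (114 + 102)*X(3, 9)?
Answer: 7776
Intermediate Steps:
X(B, D) = -9 - 9*B
l = -7776 (l = (114 + 102)*(-9 - 9*3) = 216*(-9 - 27) = 216*(-36) = -7776)
-l = -1*(-7776) = 7776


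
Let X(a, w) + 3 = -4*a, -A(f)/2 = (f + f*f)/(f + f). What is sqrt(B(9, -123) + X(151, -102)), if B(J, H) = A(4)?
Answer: 6*I*sqrt(17) ≈ 24.739*I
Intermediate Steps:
A(f) = -(f + f**2)/f (A(f) = -2*(f + f*f)/(f + f) = -2*(f + f**2)/(2*f) = -2*(f + f**2)*1/(2*f) = -(f + f**2)/f)
B(J, H) = -5 (B(J, H) = -1 - 1*4 = -1 - 4 = -5)
X(a, w) = -3 - 4*a
sqrt(B(9, -123) + X(151, -102)) = sqrt(-5 + (-3 - 4*151)) = sqrt(-5 + (-3 - 604)) = sqrt(-5 - 607) = sqrt(-612) = 6*I*sqrt(17)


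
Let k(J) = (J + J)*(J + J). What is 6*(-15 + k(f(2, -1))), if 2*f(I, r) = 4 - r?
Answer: 60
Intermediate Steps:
f(I, r) = 2 - r/2 (f(I, r) = (4 - r)/2 = 2 - r/2)
k(J) = 4*J² (k(J) = (2*J)*(2*J) = 4*J²)
6*(-15 + k(f(2, -1))) = 6*(-15 + 4*(2 - ½*(-1))²) = 6*(-15 + 4*(2 + ½)²) = 6*(-15 + 4*(5/2)²) = 6*(-15 + 4*(25/4)) = 6*(-15 + 25) = 6*10 = 60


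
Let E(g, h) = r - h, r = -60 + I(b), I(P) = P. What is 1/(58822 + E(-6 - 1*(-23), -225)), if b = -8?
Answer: 1/58979 ≈ 1.6955e-5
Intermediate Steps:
r = -68 (r = -60 - 8 = -68)
E(g, h) = -68 - h
1/(58822 + E(-6 - 1*(-23), -225)) = 1/(58822 + (-68 - 1*(-225))) = 1/(58822 + (-68 + 225)) = 1/(58822 + 157) = 1/58979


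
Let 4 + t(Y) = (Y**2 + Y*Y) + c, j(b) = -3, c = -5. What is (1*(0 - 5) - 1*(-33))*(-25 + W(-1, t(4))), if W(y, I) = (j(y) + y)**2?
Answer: -252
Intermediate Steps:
t(Y) = -9 + 2*Y**2 (t(Y) = -4 + ((Y**2 + Y*Y) - 5) = -4 + ((Y**2 + Y**2) - 5) = -4 + (2*Y**2 - 5) = -4 + (-5 + 2*Y**2) = -9 + 2*Y**2)
W(y, I) = (-3 + y)**2
(1*(0 - 5) - 1*(-33))*(-25 + W(-1, t(4))) = (1*(0 - 5) - 1*(-33))*(-25 + (-3 - 1)**2) = (1*(-5) + 33)*(-25 + (-4)**2) = (-5 + 33)*(-25 + 16) = 28*(-9) = -252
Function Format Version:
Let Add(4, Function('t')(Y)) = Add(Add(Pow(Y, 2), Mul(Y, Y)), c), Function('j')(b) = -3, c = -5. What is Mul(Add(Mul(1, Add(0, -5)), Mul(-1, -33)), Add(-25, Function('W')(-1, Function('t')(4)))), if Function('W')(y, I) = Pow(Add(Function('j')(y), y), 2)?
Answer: -252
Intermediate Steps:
Function('t')(Y) = Add(-9, Mul(2, Pow(Y, 2))) (Function('t')(Y) = Add(-4, Add(Add(Pow(Y, 2), Mul(Y, Y)), -5)) = Add(-4, Add(Add(Pow(Y, 2), Pow(Y, 2)), -5)) = Add(-4, Add(Mul(2, Pow(Y, 2)), -5)) = Add(-4, Add(-5, Mul(2, Pow(Y, 2)))) = Add(-9, Mul(2, Pow(Y, 2))))
Function('W')(y, I) = Pow(Add(-3, y), 2)
Mul(Add(Mul(1, Add(0, -5)), Mul(-1, -33)), Add(-25, Function('W')(-1, Function('t')(4)))) = Mul(Add(Mul(1, Add(0, -5)), Mul(-1, -33)), Add(-25, Pow(Add(-3, -1), 2))) = Mul(Add(Mul(1, -5), 33), Add(-25, Pow(-4, 2))) = Mul(Add(-5, 33), Add(-25, 16)) = Mul(28, -9) = -252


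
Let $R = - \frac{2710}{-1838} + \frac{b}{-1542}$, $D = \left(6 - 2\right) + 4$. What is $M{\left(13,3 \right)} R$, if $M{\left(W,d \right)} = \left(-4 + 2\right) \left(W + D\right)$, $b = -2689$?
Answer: $- \frac{31924207}{236183} \approx -135.17$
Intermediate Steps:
$D = 8$ ($D = 4 + 4 = 8$)
$M{\left(W,d \right)} = -16 - 2 W$ ($M{\left(W,d \right)} = \left(-4 + 2\right) \left(W + 8\right) = - 2 \left(8 + W\right) = -16 - 2 W$)
$R = \frac{4560601}{1417098}$ ($R = - \frac{2710}{-1838} - \frac{2689}{-1542} = \left(-2710\right) \left(- \frac{1}{1838}\right) - - \frac{2689}{1542} = \frac{1355}{919} + \frac{2689}{1542} = \frac{4560601}{1417098} \approx 3.2183$)
$M{\left(13,3 \right)} R = \left(-16 - 26\right) \frac{4560601}{1417098} = \left(-42\right) \frac{4560601}{1417098} = - \frac{31924207}{236183}$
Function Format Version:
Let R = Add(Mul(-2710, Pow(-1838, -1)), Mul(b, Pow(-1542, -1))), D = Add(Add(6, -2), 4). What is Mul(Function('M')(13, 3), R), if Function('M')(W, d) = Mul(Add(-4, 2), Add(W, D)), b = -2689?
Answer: Rational(-31924207, 236183) ≈ -135.17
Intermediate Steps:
D = 8 (D = Add(4, 4) = 8)
Function('M')(W, d) = Add(-16, Mul(-2, W)) (Function('M')(W, d) = Mul(Add(-4, 2), Add(W, 8)) = Mul(-2, Add(8, W)) = Add(-16, Mul(-2, W)))
R = Rational(4560601, 1417098) (R = Add(Mul(-2710, Pow(-1838, -1)), Mul(-2689, Pow(-1542, -1))) = Add(Mul(-2710, Rational(-1, 1838)), Mul(-2689, Rational(-1, 1542))) = Add(Rational(1355, 919), Rational(2689, 1542)) = Rational(4560601, 1417098) ≈ 3.2183)
Mul(Function('M')(13, 3), R) = Mul(Add(-16, Mul(-2, 13)), Rational(4560601, 1417098)) = Mul(Add(-16, -26), Rational(4560601, 1417098)) = Mul(-42, Rational(4560601, 1417098)) = Rational(-31924207, 236183)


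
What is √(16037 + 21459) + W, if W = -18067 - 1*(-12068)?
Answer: -5999 + 2*√9374 ≈ -5805.4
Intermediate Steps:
W = -5999 (W = -18067 + 12068 = -5999)
√(16037 + 21459) + W = √(16037 + 21459) - 5999 = √37496 - 5999 = 2*√9374 - 5999 = -5999 + 2*√9374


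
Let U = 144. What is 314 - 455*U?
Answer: -65206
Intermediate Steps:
314 - 455*U = 314 - 455*144 = 314 - 65520 = -65206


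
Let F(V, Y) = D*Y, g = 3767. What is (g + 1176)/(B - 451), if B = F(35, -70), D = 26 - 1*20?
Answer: -4943/871 ≈ -5.6751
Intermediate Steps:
D = 6 (D = 26 - 20 = 6)
F(V, Y) = 6*Y
B = -420 (B = 6*(-70) = -420)
(g + 1176)/(B - 451) = (3767 + 1176)/(-420 - 451) = 4943/(-871) = 4943*(-1/871) = -4943/871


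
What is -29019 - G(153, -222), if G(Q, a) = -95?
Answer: -28924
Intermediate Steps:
-29019 - G(153, -222) = -29019 - 1*(-95) = -29019 + 95 = -28924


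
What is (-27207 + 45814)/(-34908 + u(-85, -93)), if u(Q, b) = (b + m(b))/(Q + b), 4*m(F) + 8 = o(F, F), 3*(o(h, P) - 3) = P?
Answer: -1656023/3106761 ≈ -0.53304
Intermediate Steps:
o(h, P) = 3 + P/3
m(F) = -5/4 + F/12 (m(F) = -2 + (3 + F/3)/4 = -2 + (¾ + F/12) = -5/4 + F/12)
u(Q, b) = (-5/4 + 13*b/12)/(Q + b) (u(Q, b) = (b + (-5/4 + b/12))/(Q + b) = (-5/4 + 13*b/12)/(Q + b))
(-27207 + 45814)/(-34908 + u(-85, -93)) = (-27207 + 45814)/(-34908 + (-15 + 13*(-93))/(12*(-85 - 93))) = 18607/(-34908 + (1/12)*(-15 - 1209)/(-178)) = 18607/(-34908 + (1/12)*(-1/178)*(-1224)) = 18607/(-34908 + 51/89) = 18607/(-3106761/89) = 18607*(-89/3106761) = -1656023/3106761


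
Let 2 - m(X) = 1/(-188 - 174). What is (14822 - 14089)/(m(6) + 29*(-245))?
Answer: -265346/2571285 ≈ -0.10320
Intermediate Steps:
m(X) = 725/362 (m(X) = 2 - 1/(-188 - 174) = 2 - 1/(-362) = 2 - 1*(-1/362) = 2 + 1/362 = 725/362)
(14822 - 14089)/(m(6) + 29*(-245)) = (14822 - 14089)/(725/362 + 29*(-245)) = 733/(725/362 - 7105) = 733/(-2571285/362) = 733*(-362/2571285) = -265346/2571285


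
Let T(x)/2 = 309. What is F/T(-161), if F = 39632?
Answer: 19816/309 ≈ 64.129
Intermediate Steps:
T(x) = 618 (T(x) = 2*309 = 618)
F/T(-161) = 39632/618 = 39632*(1/618) = 19816/309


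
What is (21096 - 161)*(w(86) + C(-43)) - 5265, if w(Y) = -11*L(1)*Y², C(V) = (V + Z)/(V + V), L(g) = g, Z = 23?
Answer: -73237095025/43 ≈ -1.7032e+9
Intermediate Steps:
C(V) = (23 + V)/(2*V) (C(V) = (V + 23)/(V + V) = (23 + V)/((2*V)) = (23 + V)*(1/(2*V)) = (23 + V)/(2*V))
w(Y) = -11*Y²
(21096 - 161)*(w(86) + C(-43)) - 5265 = (21096 - 161)*(-11*86² + (½)*(23 - 43)/(-43)) - 5265 = 20935*(-11*7396 + (½)*(-1/43)*(-20)) - 5265 = 20935*(-81356 + 10/43) - 5265 = 20935*(-3498298/43) - 5265 = -73236868630/43 - 5265 = -73237095025/43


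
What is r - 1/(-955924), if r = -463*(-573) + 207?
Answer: 253803557545/955924 ≈ 2.6551e+5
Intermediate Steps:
r = 265506 (r = 265299 + 207 = 265506)
r - 1/(-955924) = 265506 - 1/(-955924) = 265506 - 1*(-1/955924) = 265506 + 1/955924 = 253803557545/955924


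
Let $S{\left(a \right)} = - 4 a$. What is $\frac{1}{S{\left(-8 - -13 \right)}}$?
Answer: $- \frac{1}{20} \approx -0.05$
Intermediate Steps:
$\frac{1}{S{\left(-8 - -13 \right)}} = \frac{1}{\left(-4\right) \left(-8 - -13\right)} = \frac{1}{\left(-4\right) \left(-8 + 13\right)} = \frac{1}{\left(-4\right) 5} = \frac{1}{-20} = - \frac{1}{20}$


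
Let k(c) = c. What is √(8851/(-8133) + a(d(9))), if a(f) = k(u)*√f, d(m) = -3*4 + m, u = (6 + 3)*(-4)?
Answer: √(-71985183 - 2381244804*I*√3)/8133 ≈ 5.5351 - 5.6326*I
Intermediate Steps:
u = -36 (u = 9*(-4) = -36)
d(m) = -12 + m
a(f) = -36*√f
√(8851/(-8133) + a(d(9))) = √(8851/(-8133) - 36*√(-12 + 9)) = √(8851*(-1/8133) - 36*I*√3) = √(-8851/8133 - 36*I*√3)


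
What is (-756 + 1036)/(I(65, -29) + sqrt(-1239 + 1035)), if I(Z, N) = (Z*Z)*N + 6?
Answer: -403592/176598889 - 112*I*sqrt(51)/3002181113 ≈ -0.0022854 - 2.6642e-7*I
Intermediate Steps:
I(Z, N) = 6 + N*Z**2 (I(Z, N) = Z**2*N + 6 = N*Z**2 + 6 = 6 + N*Z**2)
(-756 + 1036)/(I(65, -29) + sqrt(-1239 + 1035)) = (-756 + 1036)/((6 - 29*65**2) + sqrt(-1239 + 1035)) = 280/((6 - 29*4225) + sqrt(-204)) = 280/((6 - 122525) + 2*I*sqrt(51)) = 280/(-122519 + 2*I*sqrt(51))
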